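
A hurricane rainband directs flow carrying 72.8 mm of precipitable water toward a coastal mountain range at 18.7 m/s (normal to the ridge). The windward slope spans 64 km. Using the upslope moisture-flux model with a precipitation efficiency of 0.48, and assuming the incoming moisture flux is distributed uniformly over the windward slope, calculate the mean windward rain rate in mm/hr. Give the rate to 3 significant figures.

Incoming column moisture flux per unit ridge length: F = V × PW = 18.7 × 72.8 = 1361.36 mm·m/s.
Spread over the 64 km slope with efficiency ε = 0.48: R = ε·F/W = 0.48 × 1361.36 / 64000 m = 1.021e-02 mm/s.
R = 1.021e-02 × 3600 = 36.8 mm/hr.

R ≈ 36.8 mm/hr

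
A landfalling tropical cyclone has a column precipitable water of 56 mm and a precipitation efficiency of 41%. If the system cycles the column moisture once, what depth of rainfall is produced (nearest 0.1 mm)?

Rainfall = ε × PW = 0.41 × 56 = 23.0 mm.

rainfall ≈ 23.0 mm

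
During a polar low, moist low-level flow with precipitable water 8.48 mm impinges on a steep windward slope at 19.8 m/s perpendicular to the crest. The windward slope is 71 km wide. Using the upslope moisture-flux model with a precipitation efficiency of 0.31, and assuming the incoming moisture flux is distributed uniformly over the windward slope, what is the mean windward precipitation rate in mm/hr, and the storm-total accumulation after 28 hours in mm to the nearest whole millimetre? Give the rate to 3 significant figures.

Incoming column moisture flux per unit ridge length: F = V × PW = 19.8 × 8.48 = 167.904 mm·m/s.
Spread over the 71 km slope with efficiency ε = 0.31: R = ε·F/W = 0.31 × 167.904 / 71000 m = 7.331e-04 mm/s.
R = 7.331e-04 × 3600 = 2.64 mm/hr.
Over 28 h: total = 2.64 × 28 = 73.92 ≈ 74 mm.

R ≈ 2.64 mm/hr; total ≈ 74 mm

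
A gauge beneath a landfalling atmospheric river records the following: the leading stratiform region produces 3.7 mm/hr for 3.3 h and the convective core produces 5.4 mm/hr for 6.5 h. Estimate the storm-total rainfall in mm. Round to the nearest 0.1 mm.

total ≈ 47.3 mm

Total = Σ Rᵢ Δtᵢ = 3.7 × 3.3 + 5.4 × 6.5
      = 12.21 + 35.1 = 47.3 mm.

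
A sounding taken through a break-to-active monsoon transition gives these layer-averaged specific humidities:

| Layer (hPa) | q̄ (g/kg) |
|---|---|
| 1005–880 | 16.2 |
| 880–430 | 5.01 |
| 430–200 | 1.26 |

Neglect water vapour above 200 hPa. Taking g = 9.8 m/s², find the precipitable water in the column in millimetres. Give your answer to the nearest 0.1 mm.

PW ≈ 46.6 mm

Precipitable water is the column-integrated vapour mass per unit area: PW = (1/g) Σ q̄ Δp, with q in kg/kg and Δp in Pa (1 kg/m² of water = 1 mm).
Layer 1005–880 hPa: Δp = 125 hPa = 12500 Pa, q̄ = 0.0162 kg/kg → 0.0162 × 12500 / 9.8 = 20.66 mm
Layer 880–430 hPa: Δp = 450 hPa = 45000 Pa, q̄ = 0.00501 kg/kg → 0.00501 × 45000 / 9.8 = 23.01 mm
Layer 430–200 hPa: Δp = 230 hPa = 23000 Pa, q̄ = 0.00126 kg/kg → 0.00126 × 23000 / 9.8 = 2.96 mm
PW = 20.66 + 23.01 + 2.96 = 46.63 ≈ 46.6 mm.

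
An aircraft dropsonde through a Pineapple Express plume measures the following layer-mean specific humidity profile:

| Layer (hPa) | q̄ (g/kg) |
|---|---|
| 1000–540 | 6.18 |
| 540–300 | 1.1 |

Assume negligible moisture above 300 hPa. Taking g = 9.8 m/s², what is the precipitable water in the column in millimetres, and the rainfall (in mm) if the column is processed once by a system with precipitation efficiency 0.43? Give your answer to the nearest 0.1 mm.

PW ≈ 31.7 mm; rainfall ≈ 13.6 mm

Precipitable water is the column-integrated vapour mass per unit area: PW = (1/g) Σ q̄ Δp, with q in kg/kg and Δp in Pa (1 kg/m² of water = 1 mm).
Layer 1000–540 hPa: Δp = 460 hPa = 46000 Pa, q̄ = 0.00618 kg/kg → 0.00618 × 46000 / 9.8 = 29.01 mm
Layer 540–300 hPa: Δp = 240 hPa = 24000 Pa, q̄ = 0.0011 kg/kg → 0.0011 × 24000 / 9.8 = 2.69 mm
PW = 29.01 + 2.69 = 31.70 ≈ 31.7 mm.
Rainfall = ε × PW = 0.43 × 31.7 = 13.6 mm.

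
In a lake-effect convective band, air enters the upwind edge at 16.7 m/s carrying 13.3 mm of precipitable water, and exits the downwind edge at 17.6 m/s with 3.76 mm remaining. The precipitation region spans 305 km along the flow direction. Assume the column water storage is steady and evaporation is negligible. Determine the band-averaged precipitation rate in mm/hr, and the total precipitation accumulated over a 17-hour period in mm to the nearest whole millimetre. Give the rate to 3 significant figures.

R ≈ 1.84 mm/hr; total ≈ 31 mm

Column moisture flux per unit crosswind length is F = V × PW.
Inflow: F_in = 16.7 × 13.3 = 222.11 mm·m/s
Outflow: F_out = 17.6 × 3.76 = 66.176 mm·m/s
Steady-state rate R = (F_in − F_out)/L = (222.11 − 66.176) / 305000 m = 5.113e-04 mm/s.
R = 5.113e-04 × 3600 = 1.84 mm/hr.
Over 17 h: total = 1.84 × 17 = 31.28 ≈ 31 mm.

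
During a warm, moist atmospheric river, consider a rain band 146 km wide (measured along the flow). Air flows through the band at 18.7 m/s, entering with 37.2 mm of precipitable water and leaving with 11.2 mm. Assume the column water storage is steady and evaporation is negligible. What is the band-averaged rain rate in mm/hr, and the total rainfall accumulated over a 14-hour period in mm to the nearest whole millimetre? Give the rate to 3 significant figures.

R ≈ 12.0 mm/hr; total ≈ 168 mm

Column moisture flux per unit crosswind length is F = V × PW.
Inflow: F_in = 18.7 × 37.2 = 695.64 mm·m/s
Outflow: F_out = 18.7 × 11.2 = 209.44 mm·m/s
Steady-state rate R = (F_in − F_out)/L = (695.64 − 209.44) / 146000 m = 3.330e-03 mm/s.
R = 3.330e-03 × 3600 = 12.0 mm/hr.
Over 14 h: total = 12.0 × 14 = 168 mm.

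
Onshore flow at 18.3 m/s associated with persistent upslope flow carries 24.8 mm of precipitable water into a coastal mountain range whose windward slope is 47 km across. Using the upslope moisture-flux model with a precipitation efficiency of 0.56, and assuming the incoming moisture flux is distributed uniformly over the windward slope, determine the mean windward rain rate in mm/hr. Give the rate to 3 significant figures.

Incoming column moisture flux per unit ridge length: F = V × PW = 18.3 × 24.8 = 453.84 mm·m/s.
Spread over the 47 km slope with efficiency ε = 0.56: R = ε·F/W = 0.56 × 453.84 / 47000 m = 5.407e-03 mm/s.
R = 5.407e-03 × 3600 = 19.5 mm/hr.

R ≈ 19.5 mm/hr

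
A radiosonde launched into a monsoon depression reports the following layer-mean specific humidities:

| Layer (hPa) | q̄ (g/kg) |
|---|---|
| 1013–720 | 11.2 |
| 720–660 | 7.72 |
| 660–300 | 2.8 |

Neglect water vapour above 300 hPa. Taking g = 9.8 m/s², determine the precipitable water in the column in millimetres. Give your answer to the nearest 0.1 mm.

PW ≈ 48.5 mm

Precipitable water is the column-integrated vapour mass per unit area: PW = (1/g) Σ q̄ Δp, with q in kg/kg and Δp in Pa (1 kg/m² of water = 1 mm).
Layer 1013–720 hPa: Δp = 293 hPa = 29300 Pa, q̄ = 0.0112 kg/kg → 0.0112 × 29300 / 9.8 = 33.49 mm
Layer 720–660 hPa: Δp = 60 hPa = 6000 Pa, q̄ = 0.00772 kg/kg → 0.00772 × 6000 / 9.8 = 4.73 mm
Layer 660–300 hPa: Δp = 360 hPa = 36000 Pa, q̄ = 0.0028 kg/kg → 0.0028 × 36000 / 9.8 = 10.29 mm
PW = 33.49 + 4.73 + 10.29 = 48.51 ≈ 48.5 mm.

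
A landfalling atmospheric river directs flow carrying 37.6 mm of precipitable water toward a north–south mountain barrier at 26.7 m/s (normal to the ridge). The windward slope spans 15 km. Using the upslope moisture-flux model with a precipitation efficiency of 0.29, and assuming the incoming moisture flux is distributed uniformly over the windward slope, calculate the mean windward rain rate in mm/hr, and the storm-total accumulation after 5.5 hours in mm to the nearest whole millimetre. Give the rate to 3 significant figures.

R ≈ 69.9 mm/hr; total ≈ 384 mm

Incoming column moisture flux per unit ridge length: F = V × PW = 26.7 × 37.6 = 1003.92 mm·m/s.
Spread over the 15 km slope with efficiency ε = 0.29: R = ε·F/W = 0.29 × 1003.92 / 15000 m = 1.941e-02 mm/s.
R = 1.941e-02 × 3600 = 69.9 mm/hr.
Over 5.5 h: total = 69.9 × 5.5 = 384.45 ≈ 384 mm.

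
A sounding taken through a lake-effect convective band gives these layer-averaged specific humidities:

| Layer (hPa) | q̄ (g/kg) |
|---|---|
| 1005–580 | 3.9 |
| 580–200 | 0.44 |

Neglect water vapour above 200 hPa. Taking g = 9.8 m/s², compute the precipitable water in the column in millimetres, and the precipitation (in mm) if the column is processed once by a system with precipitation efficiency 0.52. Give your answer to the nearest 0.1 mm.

PW ≈ 18.6 mm; precipitation ≈ 9.7 mm

Precipitable water is the column-integrated vapour mass per unit area: PW = (1/g) Σ q̄ Δp, with q in kg/kg and Δp in Pa (1 kg/m² of water = 1 mm).
Layer 1005–580 hPa: Δp = 425 hPa = 42500 Pa, q̄ = 0.0039 kg/kg → 0.0039 × 42500 / 9.8 = 16.91 mm
Layer 580–200 hPa: Δp = 380 hPa = 38000 Pa, q̄ = 0.00044 kg/kg → 0.00044 × 38000 / 9.8 = 1.71 mm
PW = 16.91 + 1.71 = 18.62 ≈ 18.6 mm.
Precipitation = ε × PW = 0.52 × 18.6 = 9.7 mm.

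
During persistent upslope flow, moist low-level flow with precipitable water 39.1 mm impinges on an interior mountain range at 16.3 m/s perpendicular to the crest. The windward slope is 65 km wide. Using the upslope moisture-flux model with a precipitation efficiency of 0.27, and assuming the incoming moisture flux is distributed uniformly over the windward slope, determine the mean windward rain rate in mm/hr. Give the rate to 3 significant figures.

Incoming column moisture flux per unit ridge length: F = V × PW = 16.3 × 39.1 = 637.33 mm·m/s.
Spread over the 65 km slope with efficiency ε = 0.27: R = ε·F/W = 0.27 × 637.33 / 65000 m = 2.647e-03 mm/s.
R = 2.647e-03 × 3600 = 9.53 mm/hr.

R ≈ 9.53 mm/hr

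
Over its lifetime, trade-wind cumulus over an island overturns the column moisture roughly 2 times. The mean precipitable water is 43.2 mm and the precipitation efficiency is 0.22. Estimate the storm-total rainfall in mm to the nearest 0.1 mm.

rainfall ≈ 19.0 mm

Each cycle deposits ε × PW = 0.22 × 43.2 = 9.504 mm.
Over 2 cycles: 2 × 9.504 = 19.0 mm.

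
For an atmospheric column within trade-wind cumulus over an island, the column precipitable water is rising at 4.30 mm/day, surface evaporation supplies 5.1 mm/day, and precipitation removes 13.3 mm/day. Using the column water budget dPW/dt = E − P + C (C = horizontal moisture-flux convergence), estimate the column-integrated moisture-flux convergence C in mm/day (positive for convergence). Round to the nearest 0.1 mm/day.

C ≈ 12.5 mm/day

dPW/dt = +4.30 mm/day.
C = dPW/dt − E + P = (+4.30) − 5.1 + 13.3 = 12.5 mm/day.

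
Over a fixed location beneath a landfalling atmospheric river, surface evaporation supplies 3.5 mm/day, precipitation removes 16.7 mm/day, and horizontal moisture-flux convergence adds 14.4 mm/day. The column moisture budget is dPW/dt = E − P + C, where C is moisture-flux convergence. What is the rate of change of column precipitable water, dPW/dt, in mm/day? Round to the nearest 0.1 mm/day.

dPW/dt = E − P + C = 3.5 − 16.7 + (14.4) = 1.2 mm/day.

dPW/dt ≈ 1.2 mm/day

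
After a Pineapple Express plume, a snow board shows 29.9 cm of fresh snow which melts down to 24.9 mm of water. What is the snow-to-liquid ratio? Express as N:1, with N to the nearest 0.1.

Ratio = snow depth / SWE = 299 mm / 24.9 mm = 12.0, i.e. 12.0:1.

ratio ≈ 12.0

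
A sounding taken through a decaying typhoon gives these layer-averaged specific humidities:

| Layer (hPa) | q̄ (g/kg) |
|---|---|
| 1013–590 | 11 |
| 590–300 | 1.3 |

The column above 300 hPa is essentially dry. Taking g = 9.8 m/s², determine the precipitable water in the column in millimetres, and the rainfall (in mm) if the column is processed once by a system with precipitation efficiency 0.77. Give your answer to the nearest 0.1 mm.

PW ≈ 51.3 mm; rainfall ≈ 39.5 mm

Precipitable water is the column-integrated vapour mass per unit area: PW = (1/g) Σ q̄ Δp, with q in kg/kg and Δp in Pa (1 kg/m² of water = 1 mm).
Layer 1013–590 hPa: Δp = 423 hPa = 42300 Pa, q̄ = 0.011 kg/kg → 0.011 × 42300 / 9.8 = 47.48 mm
Layer 590–300 hPa: Δp = 290 hPa = 29000 Pa, q̄ = 0.0013 kg/kg → 0.0013 × 29000 / 9.8 = 3.85 mm
PW = 47.48 + 3.85 = 51.33 ≈ 51.3 mm.
Rainfall = ε × PW = 0.77 × 51.3 = 39.5 mm.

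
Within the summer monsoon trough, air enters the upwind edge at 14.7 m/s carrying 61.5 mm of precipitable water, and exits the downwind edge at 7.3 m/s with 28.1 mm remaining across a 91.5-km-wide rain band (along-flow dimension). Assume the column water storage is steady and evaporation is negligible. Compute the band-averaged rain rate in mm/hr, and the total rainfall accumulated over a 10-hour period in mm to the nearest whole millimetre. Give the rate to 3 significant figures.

R ≈ 27.5 mm/hr; total ≈ 275 mm

Column moisture flux per unit crosswind length is F = V × PW.
Inflow: F_in = 14.7 × 61.5 = 904.05 mm·m/s
Outflow: F_out = 7.3 × 28.1 = 205.13 mm·m/s
Steady-state rate R = (F_in − F_out)/L = (904.05 − 205.13) / 91500 m = 7.638e-03 mm/s.
R = 7.638e-03 × 3600 = 27.5 mm/hr.
Over 10 h: total = 27.5 × 10 = 275 mm.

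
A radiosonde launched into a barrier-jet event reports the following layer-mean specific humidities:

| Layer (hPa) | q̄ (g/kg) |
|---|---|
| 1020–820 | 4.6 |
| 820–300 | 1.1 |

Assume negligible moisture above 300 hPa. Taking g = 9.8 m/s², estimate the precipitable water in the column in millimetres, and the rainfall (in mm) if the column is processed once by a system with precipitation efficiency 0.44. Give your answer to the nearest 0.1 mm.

Precipitable water is the column-integrated vapour mass per unit area: PW = (1/g) Σ q̄ Δp, with q in kg/kg and Δp in Pa (1 kg/m² of water = 1 mm).
Layer 1020–820 hPa: Δp = 200 hPa = 20000 Pa, q̄ = 0.0046 kg/kg → 0.0046 × 20000 / 9.8 = 9.39 mm
Layer 820–300 hPa: Δp = 520 hPa = 52000 Pa, q̄ = 0.0011 kg/kg → 0.0011 × 52000 / 9.8 = 5.84 mm
PW = 9.39 + 5.84 = 15.23 ≈ 15.2 mm.
Rainfall = ε × PW = 0.44 × 15.2 = 6.7 mm.

PW ≈ 15.2 mm; rainfall ≈ 6.7 mm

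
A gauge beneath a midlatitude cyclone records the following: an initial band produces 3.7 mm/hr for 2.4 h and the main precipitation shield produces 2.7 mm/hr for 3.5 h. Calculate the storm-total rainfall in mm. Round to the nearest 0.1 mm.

Total = Σ Rᵢ Δtᵢ = 3.7 × 2.4 + 2.7 × 3.5
      = 8.88 + 9.45 = 18.3 mm.

total ≈ 18.3 mm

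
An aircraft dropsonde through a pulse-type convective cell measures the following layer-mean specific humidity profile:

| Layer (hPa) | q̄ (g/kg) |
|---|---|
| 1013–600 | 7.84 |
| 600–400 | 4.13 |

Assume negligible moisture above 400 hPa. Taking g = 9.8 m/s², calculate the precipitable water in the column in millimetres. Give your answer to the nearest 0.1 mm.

Precipitable water is the column-integrated vapour mass per unit area: PW = (1/g) Σ q̄ Δp, with q in kg/kg and Δp in Pa (1 kg/m² of water = 1 mm).
Layer 1013–600 hPa: Δp = 413 hPa = 41300 Pa, q̄ = 0.00784 kg/kg → 0.00784 × 41300 / 9.8 = 33.04 mm
Layer 600–400 hPa: Δp = 200 hPa = 20000 Pa, q̄ = 0.00413 kg/kg → 0.00413 × 20000 / 9.8 = 8.43 mm
PW = 33.04 + 8.43 = 41.47 ≈ 41.5 mm.

PW ≈ 41.5 mm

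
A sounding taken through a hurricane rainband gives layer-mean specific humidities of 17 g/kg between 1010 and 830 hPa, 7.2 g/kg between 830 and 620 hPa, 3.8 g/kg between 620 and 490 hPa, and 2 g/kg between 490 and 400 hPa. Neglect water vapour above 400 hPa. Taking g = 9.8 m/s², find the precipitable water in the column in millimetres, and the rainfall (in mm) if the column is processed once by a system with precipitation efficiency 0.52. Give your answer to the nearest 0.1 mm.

Precipitable water is the column-integrated vapour mass per unit area: PW = (1/g) Σ q̄ Δp, with q in kg/kg and Δp in Pa (1 kg/m² of water = 1 mm).
Layer 1010–830 hPa: Δp = 180 hPa = 18000 Pa, q̄ = 0.017 kg/kg → 0.017 × 18000 / 9.8 = 31.22 mm
Layer 830–620 hPa: Δp = 210 hPa = 21000 Pa, q̄ = 0.0072 kg/kg → 0.0072 × 21000 / 9.8 = 15.43 mm
Layer 620–490 hPa: Δp = 130 hPa = 13000 Pa, q̄ = 0.0038 kg/kg → 0.0038 × 13000 / 9.8 = 5.04 mm
Layer 490–400 hPa: Δp = 90 hPa = 9000 Pa, q̄ = 0.002 kg/kg → 0.002 × 9000 / 9.8 = 1.84 mm
PW = 31.22 + 15.43 + 5.04 + 1.84 = 53.53 ≈ 53.5 mm.
Rainfall = ε × PW = 0.52 × 53.5 = 27.8 mm.

PW ≈ 53.5 mm; rainfall ≈ 27.8 mm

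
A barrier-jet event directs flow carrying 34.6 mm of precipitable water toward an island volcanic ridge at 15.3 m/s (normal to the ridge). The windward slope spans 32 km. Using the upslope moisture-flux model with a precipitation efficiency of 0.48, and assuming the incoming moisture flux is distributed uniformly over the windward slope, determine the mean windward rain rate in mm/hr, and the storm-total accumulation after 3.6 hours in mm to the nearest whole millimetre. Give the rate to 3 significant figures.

R ≈ 28.6 mm/hr; total ≈ 103 mm

Incoming column moisture flux per unit ridge length: F = V × PW = 15.3 × 34.6 = 529.38 mm·m/s.
Spread over the 32 km slope with efficiency ε = 0.48: R = ε·F/W = 0.48 × 529.38 / 32000 m = 7.941e-03 mm/s.
R = 7.941e-03 × 3600 = 28.6 mm/hr.
Over 3.6 h: total = 28.6 × 3.6 = 102.96 ≈ 103 mm.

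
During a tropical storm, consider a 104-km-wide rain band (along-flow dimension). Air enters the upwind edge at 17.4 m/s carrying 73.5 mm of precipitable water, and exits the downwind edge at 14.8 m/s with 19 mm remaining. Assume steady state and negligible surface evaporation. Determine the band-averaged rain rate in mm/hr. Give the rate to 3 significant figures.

Column moisture flux per unit crosswind length is F = V × PW.
Inflow: F_in = 17.4 × 73.5 = 1278.9 mm·m/s
Outflow: F_out = 14.8 × 19 = 281.2 mm·m/s
Steady-state rate R = (F_in − F_out)/L = (1278.9 − 281.2) / 104000 m = 9.593e-03 mm/s.
R = 9.593e-03 × 3600 = 34.5 mm/hr.

R ≈ 34.5 mm/hr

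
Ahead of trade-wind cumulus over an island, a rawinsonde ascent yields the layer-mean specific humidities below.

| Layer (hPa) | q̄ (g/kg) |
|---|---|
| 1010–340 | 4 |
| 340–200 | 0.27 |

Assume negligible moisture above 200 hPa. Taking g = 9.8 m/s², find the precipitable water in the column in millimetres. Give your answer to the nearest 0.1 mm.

Precipitable water is the column-integrated vapour mass per unit area: PW = (1/g) Σ q̄ Δp, with q in kg/kg and Δp in Pa (1 kg/m² of water = 1 mm).
Layer 1010–340 hPa: Δp = 670 hPa = 67000 Pa, q̄ = 0.004 kg/kg → 0.004 × 67000 / 9.8 = 27.35 mm
Layer 340–200 hPa: Δp = 140 hPa = 14000 Pa, q̄ = 0.00027 kg/kg → 0.00027 × 14000 / 9.8 = 0.39 mm
PW = 27.35 + 0.39 = 27.74 ≈ 27.7 mm.

PW ≈ 27.7 mm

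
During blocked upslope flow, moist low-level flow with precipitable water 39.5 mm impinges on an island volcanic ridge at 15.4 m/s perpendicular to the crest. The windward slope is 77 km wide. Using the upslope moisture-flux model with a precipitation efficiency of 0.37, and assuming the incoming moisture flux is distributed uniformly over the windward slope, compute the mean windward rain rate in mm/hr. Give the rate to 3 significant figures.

Incoming column moisture flux per unit ridge length: F = V × PW = 15.4 × 39.5 = 608.3 mm·m/s.
Spread over the 77 km slope with efficiency ε = 0.37: R = ε·F/W = 0.37 × 608.3 / 77000 m = 2.923e-03 mm/s.
R = 2.923e-03 × 3600 = 10.5 mm/hr.

R ≈ 10.5 mm/hr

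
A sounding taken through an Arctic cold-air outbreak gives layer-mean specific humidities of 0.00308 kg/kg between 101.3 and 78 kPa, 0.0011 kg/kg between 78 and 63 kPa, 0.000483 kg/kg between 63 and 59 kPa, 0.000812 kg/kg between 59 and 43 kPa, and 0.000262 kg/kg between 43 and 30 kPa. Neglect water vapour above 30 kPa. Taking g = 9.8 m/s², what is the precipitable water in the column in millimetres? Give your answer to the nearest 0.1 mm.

PW ≈ 10.9 mm

Precipitable water is the column-integrated vapour mass per unit area: PW = (1/g) Σ q̄ Δp, with q in kg/kg and Δp in Pa (1 kg/m² of water = 1 mm).
Layer 101.3–78 kPa: Δp = 233 hPa = 23300 Pa, q̄ = 0.00308 kg/kg → 0.00308 × 23300 / 9.8 = 7.32 mm
Layer 78–63 kPa: Δp = 150 hPa = 15000 Pa, q̄ = 0.0011 kg/kg → 0.0011 × 15000 / 9.8 = 1.68 mm
Layer 63–59 kPa: Δp = 40 hPa = 4000 Pa, q̄ = 0.000483 kg/kg → 0.000483 × 4000 / 9.8 = 0.20 mm
Layer 59–43 kPa: Δp = 160 hPa = 16000 Pa, q̄ = 0.000812 kg/kg → 0.000812 × 16000 / 9.8 = 1.33 mm
Layer 43–30 kPa: Δp = 130 hPa = 13000 Pa, q̄ = 0.000262 kg/kg → 0.000262 × 13000 / 9.8 = 0.35 mm
PW = 7.32 + 1.68 + 0.20 + 1.33 + 0.35 = 10.88 ≈ 10.9 mm.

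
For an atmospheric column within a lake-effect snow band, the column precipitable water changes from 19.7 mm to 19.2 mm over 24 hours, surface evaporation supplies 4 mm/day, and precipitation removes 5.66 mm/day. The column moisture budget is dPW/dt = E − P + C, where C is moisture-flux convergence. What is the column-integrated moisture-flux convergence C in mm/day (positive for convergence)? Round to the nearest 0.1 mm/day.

dPW/dt = (19.2 − 19.7) mm / (24/24 day) = -0.500 mm/day.
C = dPW/dt − E + P = (-0.500) − 4 + 5.66 = 1.2 mm/day.

C ≈ 1.2 mm/day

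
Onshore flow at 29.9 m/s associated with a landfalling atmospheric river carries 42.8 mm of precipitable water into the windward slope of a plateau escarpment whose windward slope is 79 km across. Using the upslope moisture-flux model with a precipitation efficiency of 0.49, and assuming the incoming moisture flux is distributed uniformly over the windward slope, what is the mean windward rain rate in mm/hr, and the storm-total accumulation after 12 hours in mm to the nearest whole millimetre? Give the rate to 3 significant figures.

Incoming column moisture flux per unit ridge length: F = V × PW = 29.9 × 42.8 = 1279.72 mm·m/s.
Spread over the 79 km slope with efficiency ε = 0.49: R = ε·F/W = 0.49 × 1279.72 / 79000 m = 7.938e-03 mm/s.
R = 7.938e-03 × 3600 = 28.6 mm/hr.
Over 12 h: total = 28.6 × 12 = 343.2 ≈ 343 mm.

R ≈ 28.6 mm/hr; total ≈ 343 mm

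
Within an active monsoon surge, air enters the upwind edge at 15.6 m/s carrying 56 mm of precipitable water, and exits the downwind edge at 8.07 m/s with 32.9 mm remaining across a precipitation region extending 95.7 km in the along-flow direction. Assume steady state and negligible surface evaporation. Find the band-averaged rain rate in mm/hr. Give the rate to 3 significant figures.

R ≈ 22.9 mm/hr

Column moisture flux per unit crosswind length is F = V × PW.
Inflow: F_in = 15.6 × 56 = 873.6 mm·m/s
Outflow: F_out = 8.07 × 32.9 = 265.503 mm·m/s
Steady-state rate R = (F_in − F_out)/L = (873.6 − 265.503) / 95700 m = 6.354e-03 mm/s.
R = 6.354e-03 × 3600 = 22.9 mm/hr.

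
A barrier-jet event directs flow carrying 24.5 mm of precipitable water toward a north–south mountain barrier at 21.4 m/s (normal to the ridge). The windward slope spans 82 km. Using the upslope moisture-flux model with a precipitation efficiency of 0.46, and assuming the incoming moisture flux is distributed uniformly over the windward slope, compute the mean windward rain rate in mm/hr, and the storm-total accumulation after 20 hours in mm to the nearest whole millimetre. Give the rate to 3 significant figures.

R ≈ 10.6 mm/hr; total ≈ 212 mm

Incoming column moisture flux per unit ridge length: F = V × PW = 21.4 × 24.5 = 524.3 mm·m/s.
Spread over the 82 km slope with efficiency ε = 0.46: R = ε·F/W = 0.46 × 524.3 / 82000 m = 2.941e-03 mm/s.
R = 2.941e-03 × 3600 = 10.6 mm/hr.
Over 20 h: total = 10.6 × 20 = 212 mm.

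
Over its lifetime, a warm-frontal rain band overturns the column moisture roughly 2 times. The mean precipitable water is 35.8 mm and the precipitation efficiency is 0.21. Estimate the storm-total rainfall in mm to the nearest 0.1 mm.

rainfall ≈ 15.0 mm

Each cycle deposits ε × PW = 0.21 × 35.8 = 7.518 mm.
Over 2 cycles: 2 × 7.518 = 15.0 mm.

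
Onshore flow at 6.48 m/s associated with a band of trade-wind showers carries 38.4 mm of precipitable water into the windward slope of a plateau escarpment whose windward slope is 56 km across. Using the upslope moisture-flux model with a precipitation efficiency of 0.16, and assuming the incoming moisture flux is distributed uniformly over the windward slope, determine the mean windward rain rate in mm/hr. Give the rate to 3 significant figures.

R ≈ 2.56 mm/hr

Incoming column moisture flux per unit ridge length: F = V × PW = 6.48 × 38.4 = 248.832 mm·m/s.
Spread over the 56 km slope with efficiency ε = 0.16: R = ε·F/W = 0.16 × 248.832 / 56000 m = 7.109e-04 mm/s.
R = 7.109e-04 × 3600 = 2.56 mm/hr.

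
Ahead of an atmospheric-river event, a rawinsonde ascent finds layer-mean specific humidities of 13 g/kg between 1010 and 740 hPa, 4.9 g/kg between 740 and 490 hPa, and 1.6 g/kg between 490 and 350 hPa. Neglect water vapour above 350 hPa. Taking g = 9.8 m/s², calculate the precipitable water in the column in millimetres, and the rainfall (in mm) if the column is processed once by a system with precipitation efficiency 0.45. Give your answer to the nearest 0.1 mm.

Precipitable water is the column-integrated vapour mass per unit area: PW = (1/g) Σ q̄ Δp, with q in kg/kg and Δp in Pa (1 kg/m² of water = 1 mm).
Layer 1010–740 hPa: Δp = 270 hPa = 27000 Pa, q̄ = 0.013 kg/kg → 0.013 × 27000 / 9.8 = 35.82 mm
Layer 740–490 hPa: Δp = 250 hPa = 25000 Pa, q̄ = 0.0049 kg/kg → 0.0049 × 25000 / 9.8 = 12.50 mm
Layer 490–350 hPa: Δp = 140 hPa = 14000 Pa, q̄ = 0.0016 kg/kg → 0.0016 × 14000 / 9.8 = 2.29 mm
PW = 35.82 + 12.50 + 2.29 = 50.61 ≈ 50.6 mm.
Rainfall = ε × PW = 0.45 × 50.6 = 22.8 mm.

PW ≈ 50.6 mm; rainfall ≈ 22.8 mm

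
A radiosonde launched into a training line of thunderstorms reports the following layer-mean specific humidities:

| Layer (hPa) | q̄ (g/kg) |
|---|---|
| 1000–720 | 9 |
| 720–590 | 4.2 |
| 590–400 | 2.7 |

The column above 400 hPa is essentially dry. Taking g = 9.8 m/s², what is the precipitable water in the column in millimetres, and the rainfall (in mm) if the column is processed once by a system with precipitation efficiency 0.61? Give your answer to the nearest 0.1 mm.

Precipitable water is the column-integrated vapour mass per unit area: PW = (1/g) Σ q̄ Δp, with q in kg/kg and Δp in Pa (1 kg/m² of water = 1 mm).
Layer 1000–720 hPa: Δp = 280 hPa = 28000 Pa, q̄ = 0.009 kg/kg → 0.009 × 28000 / 9.8 = 25.71 mm
Layer 720–590 hPa: Δp = 130 hPa = 13000 Pa, q̄ = 0.0042 kg/kg → 0.0042 × 13000 / 9.8 = 5.57 mm
Layer 590–400 hPa: Δp = 190 hPa = 19000 Pa, q̄ = 0.0027 kg/kg → 0.0027 × 19000 / 9.8 = 5.23 mm
PW = 25.71 + 5.57 + 5.23 = 36.51 ≈ 36.5 mm.
Rainfall = ε × PW = 0.61 × 36.5 = 22.3 mm.

PW ≈ 36.5 mm; rainfall ≈ 22.3 mm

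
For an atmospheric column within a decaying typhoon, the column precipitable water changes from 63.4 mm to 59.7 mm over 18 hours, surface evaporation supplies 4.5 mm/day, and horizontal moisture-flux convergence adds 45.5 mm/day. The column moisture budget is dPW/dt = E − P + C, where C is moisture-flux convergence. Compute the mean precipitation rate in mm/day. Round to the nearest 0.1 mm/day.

P ≈ 54.9 mm/day

dPW/dt = (59.7 − 63.4) mm / (18/24 day) = -4.933 mm/day.
P = E + C − dPW/dt = 4.5 + (45.5) − (-4.933) = 54.9 mm/day.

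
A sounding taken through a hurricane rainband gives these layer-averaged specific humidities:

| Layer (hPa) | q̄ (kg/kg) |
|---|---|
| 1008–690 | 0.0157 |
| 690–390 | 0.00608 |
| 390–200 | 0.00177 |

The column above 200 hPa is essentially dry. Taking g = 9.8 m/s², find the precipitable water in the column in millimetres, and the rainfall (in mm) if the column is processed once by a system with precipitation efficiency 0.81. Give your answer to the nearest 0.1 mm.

Precipitable water is the column-integrated vapour mass per unit area: PW = (1/g) Σ q̄ Δp, with q in kg/kg and Δp in Pa (1 kg/m² of water = 1 mm).
Layer 1008–690 hPa: Δp = 318 hPa = 31800 Pa, q̄ = 0.0157 kg/kg → 0.0157 × 31800 / 9.8 = 50.94 mm
Layer 690–390 hPa: Δp = 300 hPa = 30000 Pa, q̄ = 0.00608 kg/kg → 0.00608 × 30000 / 9.8 = 18.61 mm
Layer 390–200 hPa: Δp = 190 hPa = 19000 Pa, q̄ = 0.00177 kg/kg → 0.00177 × 19000 / 9.8 = 3.43 mm
PW = 50.94 + 18.61 + 3.43 = 72.98 ≈ 73.0 mm.
Rainfall = ε × PW = 0.81 × 73.0 = 59.1 mm.

PW ≈ 73.0 mm; rainfall ≈ 59.1 mm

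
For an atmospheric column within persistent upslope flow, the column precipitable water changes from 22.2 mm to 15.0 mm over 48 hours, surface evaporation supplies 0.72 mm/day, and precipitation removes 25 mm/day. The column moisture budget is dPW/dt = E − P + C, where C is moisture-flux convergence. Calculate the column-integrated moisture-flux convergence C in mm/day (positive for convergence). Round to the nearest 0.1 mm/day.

C ≈ 20.7 mm/day

dPW/dt = (15.0 − 22.2) mm / (48/24 day) = -3.600 mm/day.
C = dPW/dt − E + P = (-3.600) − 0.72 + 25 = 20.7 mm/day.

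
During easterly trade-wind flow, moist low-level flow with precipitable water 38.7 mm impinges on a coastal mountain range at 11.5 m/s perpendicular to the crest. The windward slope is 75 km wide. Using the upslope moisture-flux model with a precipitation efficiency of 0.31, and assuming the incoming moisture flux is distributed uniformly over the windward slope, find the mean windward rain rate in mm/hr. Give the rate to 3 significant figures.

R ≈ 6.62 mm/hr

Incoming column moisture flux per unit ridge length: F = V × PW = 11.5 × 38.7 = 445.05 mm·m/s.
Spread over the 75 km slope with efficiency ε = 0.31: R = ε·F/W = 0.31 × 445.05 / 75000 m = 1.840e-03 mm/s.
R = 1.840e-03 × 3600 = 6.62 mm/hr.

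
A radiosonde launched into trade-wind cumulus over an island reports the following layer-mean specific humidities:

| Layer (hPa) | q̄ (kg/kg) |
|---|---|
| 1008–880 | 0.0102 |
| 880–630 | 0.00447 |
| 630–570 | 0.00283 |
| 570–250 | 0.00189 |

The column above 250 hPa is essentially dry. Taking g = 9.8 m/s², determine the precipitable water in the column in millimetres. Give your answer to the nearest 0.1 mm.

PW ≈ 32.6 mm

Precipitable water is the column-integrated vapour mass per unit area: PW = (1/g) Σ q̄ Δp, with q in kg/kg and Δp in Pa (1 kg/m² of water = 1 mm).
Layer 1008–880 hPa: Δp = 128 hPa = 12800 Pa, q̄ = 0.0102 kg/kg → 0.0102 × 12800 / 9.8 = 13.32 mm
Layer 880–630 hPa: Δp = 250 hPa = 25000 Pa, q̄ = 0.00447 kg/kg → 0.00447 × 25000 / 9.8 = 11.40 mm
Layer 630–570 hPa: Δp = 60 hPa = 6000 Pa, q̄ = 0.00283 kg/kg → 0.00283 × 6000 / 9.8 = 1.73 mm
Layer 570–250 hPa: Δp = 320 hPa = 32000 Pa, q̄ = 0.00189 kg/kg → 0.00189 × 32000 / 9.8 = 6.17 mm
PW = 13.32 + 11.40 + 1.73 + 6.17 = 32.62 ≈ 32.6 mm.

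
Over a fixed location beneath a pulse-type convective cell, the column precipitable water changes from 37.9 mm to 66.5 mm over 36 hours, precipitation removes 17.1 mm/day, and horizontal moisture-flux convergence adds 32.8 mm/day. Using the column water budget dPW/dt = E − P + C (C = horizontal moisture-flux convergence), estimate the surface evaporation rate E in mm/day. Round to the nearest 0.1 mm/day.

dPW/dt = (66.5 − 37.9) mm / (36/24 day) = +19.067 mm/day.
E = dPW/dt + P − C = (+19.067) + 17.1 − (32.8) = 3.4 mm/day.

E ≈ 3.4 mm/day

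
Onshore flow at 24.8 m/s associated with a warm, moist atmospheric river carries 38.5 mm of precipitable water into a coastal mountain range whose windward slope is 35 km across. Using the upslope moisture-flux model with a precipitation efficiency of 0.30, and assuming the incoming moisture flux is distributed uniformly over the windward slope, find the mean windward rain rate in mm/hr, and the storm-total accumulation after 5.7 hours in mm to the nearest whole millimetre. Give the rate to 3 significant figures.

R ≈ 29.5 mm/hr; total ≈ 168 mm

Incoming column moisture flux per unit ridge length: F = V × PW = 24.8 × 38.5 = 954.8 mm·m/s.
Spread over the 35 km slope with efficiency ε = 0.30: R = ε·F/W = 0.30 × 954.8 / 35000 m = 8.184e-03 mm/s.
R = 8.184e-03 × 3600 = 29.5 mm/hr.
Over 5.7 h: total = 29.5 × 5.7 = 168.15 ≈ 168 mm.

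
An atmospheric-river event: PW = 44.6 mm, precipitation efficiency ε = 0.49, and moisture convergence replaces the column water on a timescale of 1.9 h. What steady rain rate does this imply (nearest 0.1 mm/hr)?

Each overturning extracts ε × PW = 0.49 × 44.6 = 21.854 mm.
Rate = ε·PW / τ = 21.854 / 1.9 h = 11.5 mm/hr.

R ≈ 11.5 mm/hr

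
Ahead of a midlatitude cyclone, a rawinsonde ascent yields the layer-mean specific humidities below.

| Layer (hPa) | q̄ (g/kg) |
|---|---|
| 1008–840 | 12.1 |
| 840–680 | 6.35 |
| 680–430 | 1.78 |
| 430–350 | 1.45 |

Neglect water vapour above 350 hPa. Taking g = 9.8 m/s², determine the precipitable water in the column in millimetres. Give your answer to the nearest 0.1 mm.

PW ≈ 36.8 mm

Precipitable water is the column-integrated vapour mass per unit area: PW = (1/g) Σ q̄ Δp, with q in kg/kg and Δp in Pa (1 kg/m² of water = 1 mm).
Layer 1008–840 hPa: Δp = 168 hPa = 16800 Pa, q̄ = 0.0121 kg/kg → 0.0121 × 16800 / 9.8 = 20.74 mm
Layer 840–680 hPa: Δp = 160 hPa = 16000 Pa, q̄ = 0.00635 kg/kg → 0.00635 × 16000 / 9.8 = 10.37 mm
Layer 680–430 hPa: Δp = 250 hPa = 25000 Pa, q̄ = 0.00178 kg/kg → 0.00178 × 25000 / 9.8 = 4.54 mm
Layer 430–350 hPa: Δp = 80 hPa = 8000 Pa, q̄ = 0.00145 kg/kg → 0.00145 × 8000 / 9.8 = 1.18 mm
PW = 20.74 + 10.37 + 4.54 + 1.18 = 36.83 ≈ 36.8 mm.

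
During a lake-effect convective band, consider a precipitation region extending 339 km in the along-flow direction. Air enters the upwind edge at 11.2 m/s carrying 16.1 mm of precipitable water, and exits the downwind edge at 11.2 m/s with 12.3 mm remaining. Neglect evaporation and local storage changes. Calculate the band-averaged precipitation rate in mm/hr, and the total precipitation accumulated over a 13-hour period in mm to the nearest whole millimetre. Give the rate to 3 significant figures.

Column moisture flux per unit crosswind length is F = V × PW.
Inflow: F_in = 11.2 × 16.1 = 180.32 mm·m/s
Outflow: F_out = 11.2 × 12.3 = 137.76 mm·m/s
Steady-state rate R = (F_in − F_out)/L = (180.32 − 137.76) / 339000 m = 1.255e-04 mm/s.
R = 1.255e-04 × 3600 = 0.452 mm/hr.
Over 13 h: total = 0.452 × 13 = 5.876 ≈ 6 mm.

R ≈ 0.452 mm/hr; total ≈ 6 mm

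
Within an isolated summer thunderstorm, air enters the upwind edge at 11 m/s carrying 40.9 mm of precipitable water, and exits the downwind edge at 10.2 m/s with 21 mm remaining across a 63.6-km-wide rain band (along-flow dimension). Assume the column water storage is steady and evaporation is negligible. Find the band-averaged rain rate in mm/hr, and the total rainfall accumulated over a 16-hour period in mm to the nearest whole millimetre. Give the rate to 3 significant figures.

R ≈ 13.3 mm/hr; total ≈ 213 mm

Column moisture flux per unit crosswind length is F = V × PW.
Inflow: F_in = 11 × 40.9 = 449.9 mm·m/s
Outflow: F_out = 10.2 × 21 = 214.2 mm·m/s
Steady-state rate R = (F_in − F_out)/L = (449.9 − 214.2) / 63600 m = 3.706e-03 mm/s.
R = 3.706e-03 × 3600 = 13.3 mm/hr.
Over 16 h: total = 13.3 × 16 = 212.8 ≈ 213 mm.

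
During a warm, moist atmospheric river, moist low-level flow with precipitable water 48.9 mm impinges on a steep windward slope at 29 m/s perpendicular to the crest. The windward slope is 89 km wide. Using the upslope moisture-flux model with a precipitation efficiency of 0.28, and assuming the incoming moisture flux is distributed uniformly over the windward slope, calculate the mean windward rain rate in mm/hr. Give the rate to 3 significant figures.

Incoming column moisture flux per unit ridge length: F = V × PW = 29 × 48.9 = 1418.1 mm·m/s.
Spread over the 89 km slope with efficiency ε = 0.28: R = ε·F/W = 0.28 × 1418.1 / 89000 m = 4.461e-03 mm/s.
R = 4.461e-03 × 3600 = 16.1 mm/hr.

R ≈ 16.1 mm/hr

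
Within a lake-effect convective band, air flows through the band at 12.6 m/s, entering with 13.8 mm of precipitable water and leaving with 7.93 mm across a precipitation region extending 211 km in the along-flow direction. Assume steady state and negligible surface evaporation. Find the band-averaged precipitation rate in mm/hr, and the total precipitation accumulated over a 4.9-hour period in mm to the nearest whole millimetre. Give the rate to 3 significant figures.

R ≈ 1.26 mm/hr; total ≈ 6 mm

Column moisture flux per unit crosswind length is F = V × PW.
Inflow: F_in = 12.6 × 13.8 = 173.88 mm·m/s
Outflow: F_out = 12.6 × 7.93 = 99.918 mm·m/s
Steady-state rate R = (F_in − F_out)/L = (173.88 − 99.918) / 211000 m = 3.505e-04 mm/s.
R = 3.505e-04 × 3600 = 1.26 mm/hr.
Over 4.9 h: total = 1.26 × 4.9 = 6.174 ≈ 6 mm.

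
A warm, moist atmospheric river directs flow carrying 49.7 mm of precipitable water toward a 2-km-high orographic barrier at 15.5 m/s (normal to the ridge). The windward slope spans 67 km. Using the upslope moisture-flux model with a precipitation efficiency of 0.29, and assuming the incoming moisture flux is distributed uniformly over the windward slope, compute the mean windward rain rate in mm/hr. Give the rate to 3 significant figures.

R ≈ 12.0 mm/hr

Incoming column moisture flux per unit ridge length: F = V × PW = 15.5 × 49.7 = 770.35 mm·m/s.
Spread over the 67 km slope with efficiency ε = 0.29: R = ε·F/W = 0.29 × 770.35 / 67000 m = 3.334e-03 mm/s.
R = 3.334e-03 × 3600 = 12.0 mm/hr.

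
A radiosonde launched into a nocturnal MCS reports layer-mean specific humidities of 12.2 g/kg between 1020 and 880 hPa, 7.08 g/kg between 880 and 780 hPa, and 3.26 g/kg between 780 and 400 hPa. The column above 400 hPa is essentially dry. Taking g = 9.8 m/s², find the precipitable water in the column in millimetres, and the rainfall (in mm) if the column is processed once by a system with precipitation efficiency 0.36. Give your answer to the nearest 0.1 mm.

Precipitable water is the column-integrated vapour mass per unit area: PW = (1/g) Σ q̄ Δp, with q in kg/kg and Δp in Pa (1 kg/m² of water = 1 mm).
Layer 1020–880 hPa: Δp = 140 hPa = 14000 Pa, q̄ = 0.0122 kg/kg → 0.0122 × 14000 / 9.8 = 17.43 mm
Layer 880–780 hPa: Δp = 100 hPa = 10000 Pa, q̄ = 0.00708 kg/kg → 0.00708 × 10000 / 9.8 = 7.22 mm
Layer 780–400 hPa: Δp = 380 hPa = 38000 Pa, q̄ = 0.00326 kg/kg → 0.00326 × 38000 / 9.8 = 12.64 mm
PW = 17.43 + 7.22 + 12.64 = 37.29 ≈ 37.3 mm.
Rainfall = ε × PW = 0.36 × 37.3 = 13.4 mm.

PW ≈ 37.3 mm; rainfall ≈ 13.4 mm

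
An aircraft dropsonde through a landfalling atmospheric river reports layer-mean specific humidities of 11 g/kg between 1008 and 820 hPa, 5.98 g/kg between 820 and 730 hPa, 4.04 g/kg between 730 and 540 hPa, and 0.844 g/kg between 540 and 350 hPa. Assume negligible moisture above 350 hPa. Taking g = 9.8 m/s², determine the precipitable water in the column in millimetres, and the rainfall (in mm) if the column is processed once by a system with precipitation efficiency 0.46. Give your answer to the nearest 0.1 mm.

Precipitable water is the column-integrated vapour mass per unit area: PW = (1/g) Σ q̄ Δp, with q in kg/kg and Δp in Pa (1 kg/m² of water = 1 mm).
Layer 1008–820 hPa: Δp = 188 hPa = 18800 Pa, q̄ = 0.011 kg/kg → 0.011 × 18800 / 9.8 = 21.10 mm
Layer 820–730 hPa: Δp = 90 hPa = 9000 Pa, q̄ = 0.00598 kg/kg → 0.00598 × 9000 / 9.8 = 5.49 mm
Layer 730–540 hPa: Δp = 190 hPa = 19000 Pa, q̄ = 0.00404 kg/kg → 0.00404 × 19000 / 9.8 = 7.83 mm
Layer 540–350 hPa: Δp = 190 hPa = 19000 Pa, q̄ = 0.000844 kg/kg → 0.000844 × 19000 / 9.8 = 1.64 mm
PW = 21.10 + 5.49 + 7.83 + 1.64 = 36.06 ≈ 36.1 mm.
Rainfall = ε × PW = 0.46 × 36.1 = 16.6 mm.

PW ≈ 36.1 mm; rainfall ≈ 16.6 mm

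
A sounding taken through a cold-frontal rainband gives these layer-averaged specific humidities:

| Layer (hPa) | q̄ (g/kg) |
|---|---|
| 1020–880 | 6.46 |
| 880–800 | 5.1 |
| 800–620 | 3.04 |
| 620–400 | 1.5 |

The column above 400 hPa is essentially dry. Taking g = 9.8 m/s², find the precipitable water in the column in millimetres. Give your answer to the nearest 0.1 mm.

PW ≈ 22.3 mm

Precipitable water is the column-integrated vapour mass per unit area: PW = (1/g) Σ q̄ Δp, with q in kg/kg and Δp in Pa (1 kg/m² of water = 1 mm).
Layer 1020–880 hPa: Δp = 140 hPa = 14000 Pa, q̄ = 0.00646 kg/kg → 0.00646 × 14000 / 9.8 = 9.23 mm
Layer 880–800 hPa: Δp = 80 hPa = 8000 Pa, q̄ = 0.0051 kg/kg → 0.0051 × 8000 / 9.8 = 4.16 mm
Layer 800–620 hPa: Δp = 180 hPa = 18000 Pa, q̄ = 0.00304 kg/kg → 0.00304 × 18000 / 9.8 = 5.58 mm
Layer 620–400 hPa: Δp = 220 hPa = 22000 Pa, q̄ = 0.0015 kg/kg → 0.0015 × 22000 / 9.8 = 3.37 mm
PW = 9.23 + 4.16 + 5.58 + 3.37 = 22.34 ≈ 22.3 mm.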